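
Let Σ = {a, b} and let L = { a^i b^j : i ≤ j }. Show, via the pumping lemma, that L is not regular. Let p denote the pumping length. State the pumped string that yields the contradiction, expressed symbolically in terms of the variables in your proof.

a^{p+k} b^p

Assume L is regular. Let p be the pumping length given by the pumping lemma.
Choose w = a^p b^p ∈ L, with |w| = 2p ≥ p.
Write w = xyz as guaranteed by the lemma, with |xy| ≤ p and |y| > 0.
The first p characters of w are a's, so xy (and hence y) consists only of a's. Write y = a^k, 1 ≤ k ≤ p.
Consider xy^2z = a^{p+k} b^p. Since k ≥ 1, the a-count p+k exceeds the b-count p, so i ≤ j fails; thus xy^2z ∉ L.
Contradiction. Therefore L is not regular.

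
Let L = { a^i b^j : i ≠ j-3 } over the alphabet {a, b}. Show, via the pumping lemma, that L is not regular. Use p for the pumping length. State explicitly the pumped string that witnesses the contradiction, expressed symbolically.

Assume L is regular; let p be its pumping constant.
Choose w = a^p b^{p+p!+3}. Since p ≠ (p+p!+3)-3 = p+p!, w ∈ L; and |w| ≥ p.
The pumping lemma gives a decomposition w = xyz where |xy| ≤ p and |y| > 0.
The first p characters of w are a's, so xy (and hence y) consists only of a's. Write y = a^k, 1 ≤ k ≤ p.
Since 1 ≤ k ≤ p, k divides p!; set t = 1 + p!/k. Then xy^t z has p + (p!/k)·k = p + p! copies of a. Now the a-count is p+p! and (b-count)-3 = (p+p!+3)-3 = p+p!, so i ≠ j-3 fails. So xy^t z = a^{p+p!} b^{p+p!+3} ∉ L.
This contradicts the pumping lemma, so L is not regular.

a^{p+p!} b^{p+p!+3}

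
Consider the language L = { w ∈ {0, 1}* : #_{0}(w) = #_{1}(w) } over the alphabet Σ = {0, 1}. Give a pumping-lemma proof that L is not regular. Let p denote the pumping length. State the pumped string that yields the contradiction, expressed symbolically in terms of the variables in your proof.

Assume L is regular; let p be its pumping constant.
Choose w = 0^p 1^p ∈ L with |w| = 2p ≥ p.
Write w = xyz as guaranteed by the lemma, with |xy| ≤ p and |y| ≥ 1.
Since the first p symbols of w are all 0's and |xy| ≤ p, y lies entirely in the leading 0-block: y = 0^k for some k with 1 ≤ k ≤ p.
Pump with i = 2: xy^2z = 0^{p+k} 1^p has p+k occurrences of 0 but only p of 1. Since k ≥ 1 the counts differ, so xy^2z ∉ L.
This contradicts the pumping lemma, so L is not regular.

0^{p+k} 1^p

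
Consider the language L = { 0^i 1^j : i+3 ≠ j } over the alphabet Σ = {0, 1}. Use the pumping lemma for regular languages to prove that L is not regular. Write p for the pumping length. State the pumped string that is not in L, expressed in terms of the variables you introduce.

0^{p+p!} 1^{p+p!+3}

Toward a contradiction, assume L is regular with pumping length p.
Choose w = 0^p 1^{p+p!+3}. Since p ≠ (p+p!+3)-3 = p+p!, w ∈ L; and |w| ≥ p.
Write w = xyz as guaranteed by the lemma, with |xy| ≤ p and |y| > 0.
Because |xy| ≤ p and w begins with p copies of 0, we have y = 0^k with 1 ≤ k ≤ p.
Since 1 ≤ k ≤ p, k divides p!; set t = 1 + p!/k. Then xy^t z has p + (p!/k)·k = p + p! copies of 0. Now the 0-count is p+p! and (1-count)-3 = (p+p!+3)-3 = p+p!, so i+3 ≠ j fails. So xy^t z = 0^{p+p!} 1^{p+p!+3} ∉ L.
This is a contradiction; hence L is not regular.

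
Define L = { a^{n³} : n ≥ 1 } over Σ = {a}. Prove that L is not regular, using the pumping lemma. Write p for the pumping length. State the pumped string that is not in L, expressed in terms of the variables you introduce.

Assume L is regular. Let p be the pumping length given by the pumping lemma.
Take w = a^{p³} ∈ L with |w| = p³ ≥ p.
By the pumping lemma, w = xyz with |xy| ≤ p and |y| ≥ 1.
Then y = a^k for some k with 1 ≤ k ≤ p.
Pump with i = 2: xy^2z = a^{p³+k}. Since 1 ≤ k ≤ p, p³ < p³+k ≤ p³+p < p³+3p²+3p+1 = (p+1)³, so p³+k is not a perfect cube. So xy^2z ∉ L.
This is a contradiction; hence L is not regular.

a^{p³+k}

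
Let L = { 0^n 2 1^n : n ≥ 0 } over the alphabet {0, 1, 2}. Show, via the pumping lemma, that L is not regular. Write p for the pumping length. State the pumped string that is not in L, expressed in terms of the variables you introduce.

Assume L is regular; let p be its pumping constant.
Take w = 0^p 2 1^p ∈ L with |w| = 2p+1 ≥ p.
Write w = xyz as guaranteed by the lemma, with |xy| ≤ p and y is nonempty.
The first p characters of w are 0's, so xy (and hence y) consists only of 0's. Write y = 0^k, 1 ≤ k ≤ p.
Pump with i = 2: xy^2z = 0^{p+k} 2 1^p, which would require p+k = p. But k ≥ 1, so xy^2z ∉ L.
This is a contradiction; hence L is not regular.

0^{p+k} 2 1^p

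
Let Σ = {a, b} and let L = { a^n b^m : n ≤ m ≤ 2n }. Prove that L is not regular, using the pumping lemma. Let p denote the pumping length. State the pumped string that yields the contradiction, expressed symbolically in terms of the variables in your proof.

Assume L is regular; let p be its pumping constant.
Take w = a^p b^p ∈ L (since p ≤ p ≤ 2p), with |w| = 2p ≥ p.
Write w = xyz as guaranteed by the lemma, with |xy| ≤ p and |y| ≥ 1.
Because |xy| ≤ p and w begins with p copies of a, we have y = a^k with 1 ≤ k ≤ p.
Pump with i = 2: xy^2z = a^{p+k} b^p. Now n = p+k > p = m, so the condition n ≤ m fails. Thus xy^2z ∉ L.
This is a contradiction; hence L is not regular.

a^{p+k} b^p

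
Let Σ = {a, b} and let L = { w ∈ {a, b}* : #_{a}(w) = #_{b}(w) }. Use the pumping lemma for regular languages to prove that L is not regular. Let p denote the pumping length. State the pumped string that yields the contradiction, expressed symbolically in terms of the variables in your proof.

a^{p+k} b^p

Toward a contradiction, assume L is regular with pumping length p.
Choose w = a^p b^p ∈ L with |w| = 2p ≥ p.
Write w = xyz as guaranteed by the lemma, with |xy| ≤ p and |y| ≥ 1.
The first p characters of w are a's, so xy (and hence y) consists only of a's. Write y = a^k, 1 ≤ k ≤ p.
Pump with i = 2: xy^2z = a^{p+k} b^p has p+k occurrences of a but only p of b. Since k ≥ 1 the counts differ, so xy^2z ∉ L.
Contradiction. Therefore L is not regular.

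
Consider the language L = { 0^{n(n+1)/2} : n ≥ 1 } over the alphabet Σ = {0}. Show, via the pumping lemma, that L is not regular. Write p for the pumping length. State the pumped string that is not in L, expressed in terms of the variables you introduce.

Toward a contradiction, assume L is regular with pumping length p.
Take w = 0^{p(p+1)/2} ∈ L with |w| = p(p+1)/2 ≥ p.
By the pumping lemma, w = xyz with |xy| ≤ p and |y| ≥ 1.
Then y = 0^k for some k with 1 ≤ k ≤ p.
Pump with i = 2: xy^2z = 0^{p(p+1)/2+k}. Since 1 ≤ k ≤ p, p(p+1)/2 < p(p+1)/2+k ≤ p(p+1)/2+p < (p+1)(p+2)/2, so p(p+1)/2+k is strictly between consecutive triangular numbers. So xy^2z ∉ L.
Contradiction. Therefore L is not regular.

0^{p(p+1)/2+k}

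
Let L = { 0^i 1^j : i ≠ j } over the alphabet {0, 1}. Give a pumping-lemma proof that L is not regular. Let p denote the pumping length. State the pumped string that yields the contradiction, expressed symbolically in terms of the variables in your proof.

0^{p+p!} 1^{p+p!}

Assume L is regular; let p be its pumping constant.
Choose w = 0^p 1^{p+p!}. Since p ≠ p+p!, w ∈ L; and |w| ≥ p.
The pumping lemma gives a decomposition w = xyz where |xy| ≤ p and y is nonempty.
Since the first p symbols of w are all 0's and |xy| ≤ p, y lies entirely in the leading 0-block: y = 0^k for some k with 1 ≤ k ≤ p.
Since 1 ≤ k ≤ p, k divides p!; set t = 1 + p!/k. Then xy^t z has p + (p!/k)·k = p + p! copies of 0. Now the 0-count equals the 1-count, so i ≠ j fails. So xy^t z = 0^{p+p!} 1^{p+p!} ∉ L.
Contradiction. Therefore L is not regular.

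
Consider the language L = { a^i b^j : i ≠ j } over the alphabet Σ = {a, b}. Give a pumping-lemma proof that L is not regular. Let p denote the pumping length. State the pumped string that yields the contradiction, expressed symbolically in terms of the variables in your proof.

Toward a contradiction, assume L is regular with pumping length p.
Choose w = a^p b^{p+p!}. Since p ≠ p+p!, w ∈ L; and |w| ≥ p.
By the pumping lemma, w = xyz with |xy| ≤ p and |y| > 0.
Since the first p symbols of w are all a's and |xy| ≤ p, y lies entirely in the leading a-block: y = a^k for some k with 1 ≤ k ≤ p.
Since 1 ≤ k ≤ p, k divides p!; set t = 1 + p!/k. Then xy^t z has p + (p!/k)·k = p + p! copies of a. Now the a-count equals the b-count, so i ≠ j fails. So xy^t z = a^{p+p!} b^{p+p!} ∉ L.
Contradiction. Therefore L is not regular.

a^{p+p!} b^{p+p!}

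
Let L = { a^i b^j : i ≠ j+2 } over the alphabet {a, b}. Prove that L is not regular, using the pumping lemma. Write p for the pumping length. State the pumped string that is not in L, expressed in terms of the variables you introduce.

a^{p+p!} b^{p+p!-2}

Suppose for contradiction that L is regular, and let p be the pumping length.
Choose w = a^p b^{p+p!-2}. Since p ≠ (p+p!-2)+2 = p+p!, w ∈ L; and |w| ≥ p.
The pumping lemma gives a decomposition w = xyz where |xy| ≤ p and |y| > 0.
The first p characters of w are a's, so xy (and hence y) consists only of a's. Write y = a^k, 1 ≤ k ≤ p.
Since 1 ≤ k ≤ p, k divides p!; set t = 1 + p!/k. Then xy^t z has p + (p!/k)·k = p + p! copies of a. Now the a-count is p+p! and (b-count)+2 = (p+p!-2)+2 = p+p!, so i ≠ j+2 fails. So xy^t z = a^{p+p!} b^{p+p!-2} ∉ L.
This contradicts the pumping lemma, so L is not regular.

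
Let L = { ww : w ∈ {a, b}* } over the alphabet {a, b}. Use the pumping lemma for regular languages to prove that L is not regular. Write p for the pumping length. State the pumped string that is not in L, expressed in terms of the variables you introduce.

Suppose for contradiction that L is regular, and let p be the pumping length.
Take w = a^p b^p a^p b^p = uu where u = a^pb^p; then w ∈ L and |w| = 4p ≥ p.
The pumping lemma gives a decomposition w = xyz where |xy| ≤ p and y is nonempty.
Because |xy| ≤ p and w begins with p copies of a, we have y = a^k with 1 ≤ k ≤ p.
Pump with i = 2: xy^2z = a^{p+k} b^p a^p b^p, of length 4p+k. Suppose this equals vv. The string starts with a and ends with b, so v does too; thus the boundary between the two copies of v is a b→a transition. There is exactly one such transition, at position 2p+k, so |v| = 2p+k and |vv| = 4p+2k ≠ 4p+k since k ≥ 1. So xy^2z ∉ L.
This is a contradiction; hence L is not regular.

a^{p+k} b^p a^p b^p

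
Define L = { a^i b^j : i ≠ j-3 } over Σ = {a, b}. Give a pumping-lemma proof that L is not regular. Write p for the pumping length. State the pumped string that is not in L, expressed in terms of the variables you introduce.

a^{p+p!} b^{p+p!+3}

Toward a contradiction, assume L is regular with pumping length p.
Choose w = a^p b^{p+p!+3}. Since p ≠ (p+p!+3)-3 = p+p!, w ∈ L; and |w| ≥ p.
Write w = xyz as guaranteed by the lemma, with |xy| ≤ p and |y| ≥ 1.
Since the first p symbols of w are all a's and |xy| ≤ p, y lies entirely in the leading a-block: y = a^k for some k with 1 ≤ k ≤ p.
Since 1 ≤ k ≤ p, k divides p!; set t = 1 + p!/k. Then xy^t z has p + (p!/k)·k = p + p! copies of a. Now the a-count is p+p! and (b-count)-3 = (p+p!+3)-3 = p+p!, so i ≠ j-3 fails. So xy^t z = a^{p+p!} b^{p+p!+3} ∉ L.
Contradiction. Therefore L is not regular.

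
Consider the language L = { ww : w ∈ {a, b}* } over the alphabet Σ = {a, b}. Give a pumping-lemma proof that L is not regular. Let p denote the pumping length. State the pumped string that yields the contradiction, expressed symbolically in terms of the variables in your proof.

Assume L is regular. Let p be the pumping length given by the pumping lemma.
Take w = a^p b^p a^p b^p = uu where u = a^pb^p; then w ∈ L and |w| = 4p ≥ p.
Write w = xyz as guaranteed by the lemma, with |xy| ≤ p and |y| > 0.
The first p characters of w are a's, so xy (and hence y) consists only of a's. Write y = a^k, 1 ≤ k ≤ p.
Pump with i = 2: xy^2z = a^{p+k} b^p a^p b^p, of length 4p+k. Suppose this equals vv. The string starts with a and ends with b, so v does too; thus the boundary between the two copies of v is a b→a transition. There is exactly one such transition, at position 2p+k, so |v| = 2p+k and |vv| = 4p+2k ≠ 4p+k since k ≥ 1. So xy^2z ∉ L.
Contradiction. Therefore L is not regular.

a^{p+k} b^p a^p b^p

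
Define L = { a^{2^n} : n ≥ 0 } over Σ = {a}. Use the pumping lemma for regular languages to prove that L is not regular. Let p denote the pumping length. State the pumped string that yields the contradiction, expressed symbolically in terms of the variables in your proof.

Assume L is regular. Let p be the pumping length given by the pumping lemma.
Take w = a^{2^p} ∈ L with |w| = 2^p ≥ p.
The pumping lemma gives a decomposition w = xyz where |xy| ≤ p and |y| > 0.
Then y = a^k for some k with 1 ≤ k ≤ p.
Pump with i = 2: xy^2z = a^{2^p+k}. Since 1 ≤ k ≤ p < 2^p, we have 2^p < 2^p+k < 2^{p+1}, so 2^p+k is not a power of 2. So xy^2z ∉ L.
This is a contradiction; hence L is not regular.

a^{2^p+k}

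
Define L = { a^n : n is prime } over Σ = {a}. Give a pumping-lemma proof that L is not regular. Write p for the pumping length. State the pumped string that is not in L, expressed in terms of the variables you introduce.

a^{q(1+k)}

Assume L is regular. Let p be the pumping length given by the pumping lemma.
Let q be a prime with q ≥ p+2 (infinitely many primes exist), and take w = a^q ∈ L with |w| = q ≥ p.
The pumping lemma gives a decomposition w = xyz where |xy| ≤ p and |y| > 0.
Then y = a^k for some k with 1 ≤ k ≤ p.
Since 1 ≤ k ≤ p, |xz| = q-k. Pump with i = q+1: |xy^{q+1}z| = (q-k)+(q+1)k = q+qk = q(1+k), which is composite (both factors ≥ 2). So xy^{q+1}z = a^{q(1+k)} ∉ L.
This contradicts the pumping lemma, so L is not regular.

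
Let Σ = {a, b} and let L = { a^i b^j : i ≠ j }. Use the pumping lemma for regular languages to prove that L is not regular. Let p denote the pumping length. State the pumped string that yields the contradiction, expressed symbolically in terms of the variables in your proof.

Toward a contradiction, assume L is regular with pumping length p.
Choose w = a^p b^{p+p!}. Since p ≠ p+p!, w ∈ L; and |w| ≥ p.
By the pumping lemma, w = xyz with |xy| ≤ p and y is nonempty.
Since the first p symbols of w are all a's and |xy| ≤ p, y lies entirely in the leading a-block: y = a^k for some k with 1 ≤ k ≤ p.
Since 1 ≤ k ≤ p, k divides p!; set t = 1 + p!/k. Then xy^t z has p + (p!/k)·k = p + p! copies of a. Now the a-count equals the b-count, so i ≠ j fails. So xy^t z = a^{p+p!} b^{p+p!} ∉ L.
Contradiction. Therefore L is not regular.

a^{p+p!} b^{p+p!}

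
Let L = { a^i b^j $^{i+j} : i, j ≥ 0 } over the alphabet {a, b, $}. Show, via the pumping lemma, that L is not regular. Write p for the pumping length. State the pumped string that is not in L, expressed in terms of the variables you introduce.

Assume L is regular; let p be its pumping constant.
Take w = a^p b^p $^{2p} ∈ L (with i=j=p, i+j=2p), |w| = 4p ≥ p.
By the pumping lemma, w = xyz with |xy| ≤ p and |y| > 0.
Because |xy| ≤ p and w begins with p copies of a, we have y = a^k with 1 ≤ k ≤ p.
Consider xy^2z = a^{p+k} b^p $^{2p}. Now the a- and b-counts sum to 2p+k, but the $-count is 2p ≠ 2p+k. So xy^2z ∉ L.
This is a contradiction; hence L is not regular.

a^{p+k} b^p $^{2p}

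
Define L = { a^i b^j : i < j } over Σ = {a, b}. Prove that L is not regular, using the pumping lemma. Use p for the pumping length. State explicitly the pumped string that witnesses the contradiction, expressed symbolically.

a^{p+k} b^{p+1}

Assume L is regular. Let p be the pumping length given by the pumping lemma.
Choose w = a^p b^{p+1} ∈ L, with |w| = 2p+1 ≥ p.
Write w = xyz as guaranteed by the lemma, with |xy| ≤ p and |y| ≥ 1.
Because |xy| ≤ p and w begins with p copies of a, we have y = a^k with 1 ≤ k ≤ p.
Consider xy^2z = a^{p+k} b^{p+1}. Since k ≥ 1, the a-count p+k is at least p+1, so i < j fails; thus xy^2z ∉ L.
Contradiction. Therefore L is not regular.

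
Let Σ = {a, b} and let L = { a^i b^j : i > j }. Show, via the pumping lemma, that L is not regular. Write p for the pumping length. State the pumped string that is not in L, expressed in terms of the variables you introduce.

Assume L is regular; let p be its pumping constant.
Choose w = a^{p+1} b^p ∈ L, with |w| = 2p+1 ≥ p.
The pumping lemma gives a decomposition w = xyz where |xy| ≤ p and y is nonempty.
Since the first p symbols of w are all a's and |xy| ≤ p, y lies entirely in the leading a-block: y = a^k for some k with 1 ≤ k ≤ p.
Consider xy^0z = xz = a^{p+1-k} b^p. Since k ≥ 1, the a-count p+1-k is at most p, so i > j fails; thus xz ∉ L.
This contradicts the pumping lemma, so L is not regular.

a^{p+1-k} b^p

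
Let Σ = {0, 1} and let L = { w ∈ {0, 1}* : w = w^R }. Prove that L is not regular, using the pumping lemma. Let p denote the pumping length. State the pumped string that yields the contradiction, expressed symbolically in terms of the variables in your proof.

Suppose for contradiction that L is regular, and let p be the pumping length.
Take w = 0^p 1 0^p, a palindrome of length 2p+1 ≥ p.
By the pumping lemma, w = xyz with |xy| ≤ p and y is nonempty.
Since the first p symbols of w are all 0's and |xy| ≤ p, y lies entirely in the leading 0-block: y = 0^k for some k with 1 ≤ k ≤ p.
Pump with i = 2: xy^2z = 0^{p+k} 1 0^p. Its reverse is 0^p 1 0^{p+k}, which differs from xy^2z since k ≥ 1. So xy^2z is not a palindrome and xy^2z ∉ L.
This contradicts the pumping lemma, so L is not regular.

0^{p+k} 1 0^p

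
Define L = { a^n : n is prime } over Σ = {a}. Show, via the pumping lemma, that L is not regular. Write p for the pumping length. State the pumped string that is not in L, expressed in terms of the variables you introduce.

Suppose for contradiction that L is regular, and let p be the pumping length.
Let q be a prime with q ≥ p+2 (infinitely many primes exist), and take w = a^q ∈ L with |w| = q ≥ p.
By the pumping lemma, w = xyz with |xy| ≤ p and |y| > 0.
Then y = a^k for some k with 1 ≤ k ≤ p.
Since 1 ≤ k ≤ p, |xz| = q-k. Pump with i = q+1: |xy^{q+1}z| = (q-k)+(q+1)k = q+qk = q(1+k), which is composite (both factors ≥ 2). So xy^{q+1}z = a^{q(1+k)} ∉ L.
This is a contradiction; hence L is not regular.

a^{q(1+k)}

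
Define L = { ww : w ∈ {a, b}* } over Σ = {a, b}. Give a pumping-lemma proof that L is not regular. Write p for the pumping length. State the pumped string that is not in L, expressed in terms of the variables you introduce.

Assume L is regular. Let p be the pumping length given by the pumping lemma.
Take w = a^p b^p a^p b^p = uu where u = a^pb^p; then w ∈ L and |w| = 4p ≥ p.
The pumping lemma gives a decomposition w = xyz where |xy| ≤ p and |y| ≥ 1.
The first p characters of w are a's, so xy (and hence y) consists only of a's. Write y = a^k, 1 ≤ k ≤ p.
Pump with i = 2: xy^2z = a^{p+k} b^p a^p b^p, of length 4p+k. Suppose this equals vv. The string starts with a and ends with b, so v does too; thus the boundary between the two copies of v is a b→a transition. There is exactly one such transition, at position 2p+k, so |v| = 2p+k and |vv| = 4p+2k ≠ 4p+k since k ≥ 1. So xy^2z ∉ L.
Contradiction. Therefore L is not regular.

a^{p+k} b^p a^p b^p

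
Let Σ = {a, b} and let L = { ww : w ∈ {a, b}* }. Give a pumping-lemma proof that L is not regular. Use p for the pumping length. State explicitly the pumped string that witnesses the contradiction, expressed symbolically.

Toward a contradiction, assume L is regular with pumping length p.
Take w = a^p b^p a^p b^p = uu where u = a^pb^p; then w ∈ L and |w| = 4p ≥ p.
By the pumping lemma, w = xyz with |xy| ≤ p and |y| > 0.
The first p characters of w are a's, so xy (and hence y) consists only of a's. Write y = a^k, 1 ≤ k ≤ p.
Pump with i = 2: xy^2z = a^{p+k} b^p a^p b^p, of length 4p+k. Suppose this equals vv. The string starts with a and ends with b, so v does too; thus the boundary between the two copies of v is a b→a transition. There is exactly one such transition, at position 2p+k, so |v| = 2p+k and |vv| = 4p+2k ≠ 4p+k since k ≥ 1. So xy^2z ∉ L.
Contradiction. Therefore L is not regular.

a^{p+k} b^p a^p b^p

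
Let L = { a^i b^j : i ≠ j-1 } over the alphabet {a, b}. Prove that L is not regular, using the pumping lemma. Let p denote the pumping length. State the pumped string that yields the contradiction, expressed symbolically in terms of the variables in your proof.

Toward a contradiction, assume L is regular with pumping length p.
Choose w = a^p b^{p+p!+1}. Since p ≠ (p+p!+1)-1 = p+p!, w ∈ L; and |w| ≥ p.
The pumping lemma gives a decomposition w = xyz where |xy| ≤ p and |y| > 0.
Because |xy| ≤ p and w begins with p copies of a, we have y = a^k with 1 ≤ k ≤ p.
Since 1 ≤ k ≤ p, k divides p!; set t = 1 + p!/k. Then xy^t z has p + (p!/k)·k = p + p! copies of a. Now the a-count is p+p! and (b-count)-1 = (p+p!+1)-1 = p+p!, so i ≠ j-1 fails. So xy^t z = a^{p+p!} b^{p+p!+1} ∉ L.
This contradicts the pumping lemma, so L is not regular.

a^{p+p!} b^{p+p!+1}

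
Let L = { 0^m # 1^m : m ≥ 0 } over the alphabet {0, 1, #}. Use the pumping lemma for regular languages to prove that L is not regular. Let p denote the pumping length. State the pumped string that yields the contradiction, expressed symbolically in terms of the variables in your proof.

Assume L is regular. Let p be the pumping length given by the pumping lemma.
Take w = 0^p # 1^p ∈ L with |w| = 2p+1 ≥ p.
By the pumping lemma, w = xyz with |xy| ≤ p and |y| ≥ 1.
Since the first p symbols of w are all 0's and |xy| ≤ p, y lies entirely in the leading 0-block: y = 0^k for some k with 1 ≤ k ≤ p.
Pump with i = 2: xy^2z = 0^{p+k} # 1^p, which would require p+k = p. But k ≥ 1, so xy^2z ∉ L.
Contradiction. Therefore L is not regular.

0^{p+k} # 1^p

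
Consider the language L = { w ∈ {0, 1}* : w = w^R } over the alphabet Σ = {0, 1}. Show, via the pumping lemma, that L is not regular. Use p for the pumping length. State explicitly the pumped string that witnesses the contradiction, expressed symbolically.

0^{p+k} 1 0^p

Assume L is regular; let p be its pumping constant.
Take w = 0^p 1 0^p, a palindrome of length 2p+1 ≥ p.
The pumping lemma gives a decomposition w = xyz where |xy| ≤ p and y is nonempty.
The first p characters of w are 0's, so xy (and hence y) consists only of 0's. Write y = 0^k, 1 ≤ k ≤ p.
Pump with i = 2: xy^2z = 0^{p+k} 1 0^p. Its reverse is 0^p 1 0^{p+k}, which differs from xy^2z since k ≥ 1. So xy^2z is not a palindrome and xy^2z ∉ L.
This contradicts the pumping lemma, so L is not regular.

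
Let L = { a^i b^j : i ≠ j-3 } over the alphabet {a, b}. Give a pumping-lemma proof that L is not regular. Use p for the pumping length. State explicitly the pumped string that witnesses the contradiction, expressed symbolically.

Toward a contradiction, assume L is regular with pumping length p.
Choose w = a^p b^{p+p!+3}. Since p ≠ (p+p!+3)-3 = p+p!, w ∈ L; and |w| ≥ p.
By the pumping lemma, w = xyz with |xy| ≤ p and y is nonempty.
The first p characters of w are a's, so xy (and hence y) consists only of a's. Write y = a^k, 1 ≤ k ≤ p.
Since 1 ≤ k ≤ p, k divides p!; set t = 1 + p!/k. Then xy^t z has p + (p!/k)·k = p + p! copies of a. Now the a-count is p+p! and (b-count)-3 = (p+p!+3)-3 = p+p!, so i ≠ j-3 fails. So xy^t z = a^{p+p!} b^{p+p!+3} ∉ L.
This is a contradiction; hence L is not regular.

a^{p+p!} b^{p+p!+3}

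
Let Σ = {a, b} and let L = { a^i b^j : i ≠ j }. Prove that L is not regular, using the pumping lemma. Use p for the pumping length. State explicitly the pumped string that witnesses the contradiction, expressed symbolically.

Assume L is regular; let p be its pumping constant.
Choose w = a^p b^{p+p!}. Since p ≠ p+p!, w ∈ L; and |w| ≥ p.
The pumping lemma gives a decomposition w = xyz where |xy| ≤ p and |y| > 0.
Since the first p symbols of w are all a's and |xy| ≤ p, y lies entirely in the leading a-block: y = a^k for some k with 1 ≤ k ≤ p.
Since 1 ≤ k ≤ p, k divides p!; set t = 1 + p!/k. Then xy^t z has p + (p!/k)·k = p + p! copies of a. Now the a-count equals the b-count, so i ≠ j fails. So xy^t z = a^{p+p!} b^{p+p!} ∉ L.
This contradicts the pumping lemma, so L is not regular.

a^{p+p!} b^{p+p!}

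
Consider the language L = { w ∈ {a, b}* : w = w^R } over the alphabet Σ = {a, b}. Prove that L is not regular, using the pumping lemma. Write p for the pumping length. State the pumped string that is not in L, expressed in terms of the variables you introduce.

Toward a contradiction, assume L is regular with pumping length p.
Take w = a^p b a^p, a palindrome of length 2p+1 ≥ p.
The pumping lemma gives a decomposition w = xyz where |xy| ≤ p and y is nonempty.
Since the first p symbols of w are all a's and |xy| ≤ p, y lies entirely in the leading a-block: y = a^k for some k with 1 ≤ k ≤ p.
Pump with i = 2: xy^2z = a^{p+k} b a^p. Its reverse is a^p b a^{p+k}, which differs from xy^2z since k ≥ 1. So xy^2z is not a palindrome and xy^2z ∉ L.
This contradicts the pumping lemma, so L is not regular.

a^{p+k} b a^p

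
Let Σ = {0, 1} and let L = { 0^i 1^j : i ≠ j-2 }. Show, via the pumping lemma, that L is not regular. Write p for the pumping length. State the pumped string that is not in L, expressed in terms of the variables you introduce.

Assume L is regular; let p be its pumping constant.
Choose w = 0^p 1^{p+p!+2}. Since p ≠ (p+p!+2)-2 = p+p!, w ∈ L; and |w| ≥ p.
By the pumping lemma, w = xyz with |xy| ≤ p and |y| > 0.
The first p characters of w are 0's, so xy (and hence y) consists only of 0's. Write y = 0^k, 1 ≤ k ≤ p.
Since 1 ≤ k ≤ p, k divides p!; set t = 1 + p!/k. Then xy^t z has p + (p!/k)·k = p + p! copies of 0. Now the 0-count is p+p! and (1-count)-2 = (p+p!+2)-2 = p+p!, so i ≠ j-2 fails. So xy^t z = 0^{p+p!} 1^{p+p!+2} ∉ L.
Contradiction. Therefore L is not regular.

0^{p+p!} 1^{p+p!+2}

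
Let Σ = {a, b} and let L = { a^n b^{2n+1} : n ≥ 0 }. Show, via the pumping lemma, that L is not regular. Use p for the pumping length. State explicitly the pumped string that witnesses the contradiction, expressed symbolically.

Assume L is regular; let p be its pumping constant.
Take w = a^p b^{2p+1}. Then w ∈ L and |w| = 3p+1 ≥ p.
The pumping lemma gives a decomposition w = xyz where |xy| ≤ p and |y| ≥ 1.
Since the first p symbols of w are all a's and |xy| ≤ p, y lies entirely in the leading a-block: y = a^k for some k with 1 ≤ k ≤ p.
Pump with i = 2: xy^2z = a^{p+k} b^{2p+1}. For this to lie in L we would need 2p+1 = 2(p+k)+1, which forces k = 0. But k ≥ 1, so xy^2z ∉ L.
This is a contradiction; hence L is not regular.

a^{p+k} b^{2p+1}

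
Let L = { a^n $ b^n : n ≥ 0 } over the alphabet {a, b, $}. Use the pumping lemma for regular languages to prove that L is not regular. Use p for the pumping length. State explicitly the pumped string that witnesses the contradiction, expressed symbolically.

Toward a contradiction, assume L is regular with pumping length p.
Take w = a^p $ b^p ∈ L with |w| = 2p+1 ≥ p.
Write w = xyz as guaranteed by the lemma, with |xy| ≤ p and |y| > 0.
The first p characters of w are a's, so xy (and hence y) consists only of a's. Write y = a^k, 1 ≤ k ≤ p.
Pump with i = 2: xy^2z = a^{p+k} $ b^p, which would require p+k = p. But k ≥ 1, so xy^2z ∉ L.
This is a contradiction; hence L is not regular.

a^{p+k} $ b^p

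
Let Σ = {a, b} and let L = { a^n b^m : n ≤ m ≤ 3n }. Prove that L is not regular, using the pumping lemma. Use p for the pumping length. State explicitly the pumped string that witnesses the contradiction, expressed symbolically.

a^{p+k} b^p

Suppose for contradiction that L is regular, and let p be the pumping length.
Take w = a^p b^p ∈ L (since p ≤ p ≤ 3p), with |w| = 2p ≥ p.
By the pumping lemma, w = xyz with |xy| ≤ p and y is nonempty.
The first p characters of w are a's, so xy (and hence y) consists only of a's. Write y = a^k, 1 ≤ k ≤ p.
Pump with i = 2: xy^2z = a^{p+k} b^p. Now n = p+k > p = m, so the condition n ≤ m fails. Thus xy^2z ∉ L.
This is a contradiction; hence L is not regular.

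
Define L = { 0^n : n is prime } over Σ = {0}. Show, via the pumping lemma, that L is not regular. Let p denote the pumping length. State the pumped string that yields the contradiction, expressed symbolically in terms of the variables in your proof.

Assume L is regular. Let p be the pumping length given by the pumping lemma.
Let q be a prime with q ≥ p+2 (infinitely many primes exist), and take w = 0^q ∈ L with |w| = q ≥ p.
By the pumping lemma, w = xyz with |xy| ≤ p and y is nonempty.
Then y = 0^k for some k with 1 ≤ k ≤ p.
Since 1 ≤ k ≤ p, |xz| = q-k. Pump with i = q+1: |xy^{q+1}z| = (q-k)+(q+1)k = q+qk = q(1+k), which is composite (both factors ≥ 2). So xy^{q+1}z = 0^{q(1+k)} ∉ L.
Contradiction. Therefore L is not regular.

0^{q(1+k)}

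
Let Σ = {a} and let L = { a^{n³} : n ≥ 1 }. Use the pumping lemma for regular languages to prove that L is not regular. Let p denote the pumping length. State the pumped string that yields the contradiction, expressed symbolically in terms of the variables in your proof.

a^{p³+k}

Suppose for contradiction that L is regular, and let p be the pumping length.
Take w = a^{p³} ∈ L with |w| = p³ ≥ p.
The pumping lemma gives a decomposition w = xyz where |xy| ≤ p and y is nonempty.
Then y = a^k for some k with 1 ≤ k ≤ p.
Pump with i = 2: xy^2z = a^{p³+k}. Since 1 ≤ k ≤ p, p³ < p³+k ≤ p³+p < p³+3p²+3p+1 = (p+1)³, so p³+k is not a perfect cube. So xy^2z ∉ L.
This contradicts the pumping lemma, so L is not regular.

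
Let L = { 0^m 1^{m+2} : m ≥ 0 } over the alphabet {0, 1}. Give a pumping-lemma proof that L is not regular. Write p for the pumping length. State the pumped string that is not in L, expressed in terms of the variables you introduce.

Toward a contradiction, assume L is regular with pumping length p.
Let w = 0^p 1^{p+2} ∈ L; note |w| = 2p+2 ≥ p.
Write w = xyz as guaranteed by the lemma, with |xy| ≤ p and |y| > 0.
Because |xy| ≤ p and w begins with p copies of 0, we have y = 0^k with 1 ≤ k ≤ p.
Pump with i = 2: xy^2z = 0^{p+k} 1^{p+2}. For this to lie in L we would need p+2 = (p+k)+2, which forces k = 0. But k ≥ 1, so xy^2z ∉ L.
This is a contradiction; hence L is not regular.

0^{p+k} 1^{p+2}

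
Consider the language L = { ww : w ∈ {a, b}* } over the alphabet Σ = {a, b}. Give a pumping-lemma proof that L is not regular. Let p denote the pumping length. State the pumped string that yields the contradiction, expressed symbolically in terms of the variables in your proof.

Toward a contradiction, assume L is regular with pumping length p.
Take w = a^p b^p a^p b^p = uu where u = a^pb^p; then w ∈ L and |w| = 4p ≥ p.
The pumping lemma gives a decomposition w = xyz where |xy| ≤ p and |y| > 0.
Since the first p symbols of w are all a's and |xy| ≤ p, y lies entirely in the leading a-block: y = a^k for some k with 1 ≤ k ≤ p.
Pump with i = 2: xy^2z = a^{p+k} b^p a^p b^p, of length 4p+k. Suppose this equals vv. The string starts with a and ends with b, so v does too; thus the boundary between the two copies of v is a b→a transition. There is exactly one such transition, at position 2p+k, so |v| = 2p+k and |vv| = 4p+2k ≠ 4p+k since k ≥ 1. So xy^2z ∉ L.
This is a contradiction; hence L is not regular.

a^{p+k} b^p a^p b^p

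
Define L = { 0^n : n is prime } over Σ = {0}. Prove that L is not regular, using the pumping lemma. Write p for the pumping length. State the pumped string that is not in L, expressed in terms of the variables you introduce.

0^{q(1+k)}

Toward a contradiction, assume L is regular with pumping length p.
Let q be a prime with q ≥ p+2 (infinitely many primes exist), and take w = 0^q ∈ L with |w| = q ≥ p.
By the pumping lemma, w = xyz with |xy| ≤ p and y is nonempty.
Then y = 0^k for some k with 1 ≤ k ≤ p.
Since 1 ≤ k ≤ p, |xz| = q-k. Pump with i = q+1: |xy^{q+1}z| = (q-k)+(q+1)k = q+qk = q(1+k), which is composite (both factors ≥ 2). So xy^{q+1}z = 0^{q(1+k)} ∉ L.
This is a contradiction; hence L is not regular.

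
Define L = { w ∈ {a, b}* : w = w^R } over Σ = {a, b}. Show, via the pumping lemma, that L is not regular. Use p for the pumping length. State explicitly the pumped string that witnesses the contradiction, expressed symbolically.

Assume L is regular. Let p be the pumping length given by the pumping lemma.
Take w = a^p b a^p, a palindrome of length 2p+1 ≥ p.
Write w = xyz as guaranteed by the lemma, with |xy| ≤ p and |y| > 0.
Since the first p symbols of w are all a's and |xy| ≤ p, y lies entirely in the leading a-block: y = a^k for some k with 1 ≤ k ≤ p.
Pump with i = 2: xy^2z = a^{p+k} b a^p. Its reverse is a^p b a^{p+k}, which differs from xy^2z since k ≥ 1. So xy^2z is not a palindrome and xy^2z ∉ L.
This is a contradiction; hence L is not regular.

a^{p+k} b a^p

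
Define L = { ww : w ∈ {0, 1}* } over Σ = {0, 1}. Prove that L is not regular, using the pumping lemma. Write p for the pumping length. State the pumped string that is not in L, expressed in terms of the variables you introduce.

0^{p+k} 1^p 0^p 1^p

Assume L is regular. Let p be the pumping length given by the pumping lemma.
Take w = 0^p 1^p 0^p 1^p = uu where u = 0^p1^p; then w ∈ L and |w| = 4p ≥ p.
By the pumping lemma, w = xyz with |xy| ≤ p and y is nonempty.
Because |xy| ≤ p and w begins with p copies of 0, we have y = 0^k with 1 ≤ k ≤ p.
Pump with i = 2: xy^2z = 0^{p+k} 1^p 0^p 1^p, of length 4p+k. Suppose this equals vv. The string starts with 0 and ends with 1, so v does too; thus the boundary between the two copies of v is a 1→0 transition. There is exactly one such transition, at position 2p+k, so |v| = 2p+k and |vv| = 4p+2k ≠ 4p+k since k ≥ 1. So xy^2z ∉ L.
Contradiction. Therefore L is not regular.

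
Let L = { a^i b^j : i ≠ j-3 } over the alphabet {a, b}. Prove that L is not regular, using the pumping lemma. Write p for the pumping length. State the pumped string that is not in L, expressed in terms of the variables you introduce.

Suppose for contradiction that L is regular, and let p be the pumping length.
Choose w = a^p b^{p+p!+3}. Since p ≠ (p+p!+3)-3 = p+p!, w ∈ L; and |w| ≥ p.
Write w = xyz as guaranteed by the lemma, with |xy| ≤ p and y is nonempty.
Because |xy| ≤ p and w begins with p copies of a, we have y = a^k with 1 ≤ k ≤ p.
Since 1 ≤ k ≤ p, k divides p!; set t = 1 + p!/k. Then xy^t z has p + (p!/k)·k = p + p! copies of a. Now the a-count is p+p! and (b-count)-3 = (p+p!+3)-3 = p+p!, so i ≠ j-3 fails. So xy^t z = a^{p+p!} b^{p+p!+3} ∉ L.
This contradicts the pumping lemma, so L is not regular.

a^{p+p!} b^{p+p!+3}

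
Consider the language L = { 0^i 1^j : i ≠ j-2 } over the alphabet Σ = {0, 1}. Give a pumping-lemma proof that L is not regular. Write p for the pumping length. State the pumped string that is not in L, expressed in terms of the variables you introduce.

Assume L is regular. Let p be the pumping length given by the pumping lemma.
Choose w = 0^p 1^{p+p!+2}. Since p ≠ (p+p!+2)-2 = p+p!, w ∈ L; and |w| ≥ p.
The pumping lemma gives a decomposition w = xyz where |xy| ≤ p and y is nonempty.
Since the first p symbols of w are all 0's and |xy| ≤ p, y lies entirely in the leading 0-block: y = 0^k for some k with 1 ≤ k ≤ p.
Since 1 ≤ k ≤ p, k divides p!; set t = 1 + p!/k. Then xy^t z has p + (p!/k)·k = p + p! copies of 0. Now the 0-count is p+p! and (1-count)-2 = (p+p!+2)-2 = p+p!, so i ≠ j-2 fails. So xy^t z = 0^{p+p!} 1^{p+p!+2} ∉ L.
This contradicts the pumping lemma, so L is not regular.

0^{p+p!} 1^{p+p!+2}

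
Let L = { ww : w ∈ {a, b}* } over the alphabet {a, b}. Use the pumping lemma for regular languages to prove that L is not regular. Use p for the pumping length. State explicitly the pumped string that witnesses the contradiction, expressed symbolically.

a^{p+k} b^p a^p b^p

Assume L is regular; let p be its pumping constant.
Take w = a^p b^p a^p b^p = uu where u = a^pb^p; then w ∈ L and |w| = 4p ≥ p.
Write w = xyz as guaranteed by the lemma, with |xy| ≤ p and |y| > 0.
Because |xy| ≤ p and w begins with p copies of a, we have y = a^k with 1 ≤ k ≤ p.
Pump with i = 2: xy^2z = a^{p+k} b^p a^p b^p, of length 4p+k. Suppose this equals vv. The string starts with a and ends with b, so v does too; thus the boundary between the two copies of v is a b→a transition. There is exactly one such transition, at position 2p+k, so |v| = 2p+k and |vv| = 4p+2k ≠ 4p+k since k ≥ 1. So xy^2z ∉ L.
Contradiction. Therefore L is not regular.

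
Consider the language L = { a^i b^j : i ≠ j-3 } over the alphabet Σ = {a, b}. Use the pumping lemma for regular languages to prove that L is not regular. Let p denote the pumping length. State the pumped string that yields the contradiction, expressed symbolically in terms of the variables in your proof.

a^{p+p!} b^{p+p!+3}

Assume L is regular. Let p be the pumping length given by the pumping lemma.
Choose w = a^p b^{p+p!+3}. Since p ≠ (p+p!+3)-3 = p+p!, w ∈ L; and |w| ≥ p.
Write w = xyz as guaranteed by the lemma, with |xy| ≤ p and y is nonempty.
The first p characters of w are a's, so xy (and hence y) consists only of a's. Write y = a^k, 1 ≤ k ≤ p.
Since 1 ≤ k ≤ p, k divides p!; set t = 1 + p!/k. Then xy^t z has p + (p!/k)·k = p + p! copies of a. Now the a-count is p+p! and (b-count)-3 = (p+p!+3)-3 = p+p!, so i ≠ j-3 fails. So xy^t z = a^{p+p!} b^{p+p!+3} ∉ L.
This is a contradiction; hence L is not regular.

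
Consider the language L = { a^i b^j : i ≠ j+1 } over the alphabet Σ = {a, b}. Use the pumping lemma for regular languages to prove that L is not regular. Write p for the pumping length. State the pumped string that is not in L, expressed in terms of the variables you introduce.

a^{p+p!} b^{p+p!-1}

Toward a contradiction, assume L is regular with pumping length p.
Choose w = a^p b^{p+p!-1}. Since p ≠ (p+p!-1)+1 = p+p!, w ∈ L; and |w| ≥ p.
Write w = xyz as guaranteed by the lemma, with |xy| ≤ p and |y| > 0.
Since the first p symbols of w are all a's and |xy| ≤ p, y lies entirely in the leading a-block: y = a^k for some k with 1 ≤ k ≤ p.
Since 1 ≤ k ≤ p, k divides p!; set t = 1 + p!/k. Then xy^t z has p + (p!/k)·k = p + p! copies of a. Now the a-count is p+p! and (b-count)+1 = (p+p!-1)+1 = p+p!, so i ≠ j+1 fails. So xy^t z = a^{p+p!} b^{p+p!-1} ∉ L.
This is a contradiction; hence L is not regular.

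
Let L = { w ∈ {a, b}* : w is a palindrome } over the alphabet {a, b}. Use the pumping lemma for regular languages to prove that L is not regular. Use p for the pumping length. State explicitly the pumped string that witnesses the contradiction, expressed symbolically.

a^{p+k} b a^p

Assume L is regular. Let p be the pumping length given by the pumping lemma.
Take w = a^p b a^p, a palindrome of length 2p+1 ≥ p.
By the pumping lemma, w = xyz with |xy| ≤ p and |y| ≥ 1.
The first p characters of w are a's, so xy (and hence y) consists only of a's. Write y = a^k, 1 ≤ k ≤ p.
Pump with i = 2: xy^2z = a^{p+k} b a^p. Its reverse is a^p b a^{p+k}, which differs from xy^2z since k ≥ 1. So xy^2z is not a palindrome and xy^2z ∉ L.
Contradiction. Therefore L is not regular.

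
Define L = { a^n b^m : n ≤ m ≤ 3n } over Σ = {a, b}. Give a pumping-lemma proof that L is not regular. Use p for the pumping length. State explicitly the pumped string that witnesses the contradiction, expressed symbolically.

a^{p+k} b^p

Assume L is regular; let p be its pumping constant.
Take w = a^p b^p ∈ L (since p ≤ p ≤ 3p), with |w| = 2p ≥ p.
Write w = xyz as guaranteed by the lemma, with |xy| ≤ p and |y| > 0.
Because |xy| ≤ p and w begins with p copies of a, we have y = a^k with 1 ≤ k ≤ p.
Pump with i = 2: xy^2z = a^{p+k} b^p. Now n = p+k > p = m, so the condition n ≤ m fails. Thus xy^2z ∉ L.
Contradiction. Therefore L is not regular.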